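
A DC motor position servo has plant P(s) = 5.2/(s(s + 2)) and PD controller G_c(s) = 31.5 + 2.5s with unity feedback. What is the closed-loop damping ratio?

ζ = 0.586

Forward path: (31.5 + 2.5s)·5.2/(s(s+2)). The closed-loop characteristic equation is s² + (2 + 5.2·2.5)s + 5.2·31.5 = 0.
That is s² + 15s + 163.8 = 0, so ω_n = 12.8 rad/s and ζ = 15/(2·12.8) = 0.586.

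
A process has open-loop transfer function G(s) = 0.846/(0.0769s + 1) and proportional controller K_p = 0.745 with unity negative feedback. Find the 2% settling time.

Closed loop: T(s) = K_p·G/(1+K_p·G) = 0.6303/(0.0769s + 1 + 0.6303), with pole at s = −(1 + 0.6303)/0.0769 = −21.2.
τ = 1/21.2 = 0.04717 s, so 2% settling time ≈ 4τ = 0.189 s.

T_s ≈ 0.189 s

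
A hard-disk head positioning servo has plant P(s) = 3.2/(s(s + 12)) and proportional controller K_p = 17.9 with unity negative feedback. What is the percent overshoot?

1.68%

The closed-loop denominator s² + 12s + 57.28 gives ω_n = √57.28 = 7.568 and ζ = 12/(2ω_n) = 0.7928.
%OS = 100·exp(−πζ/√(1−ζ²)) = 100·exp(−π·0.7928/√0.3715) = 1.68%.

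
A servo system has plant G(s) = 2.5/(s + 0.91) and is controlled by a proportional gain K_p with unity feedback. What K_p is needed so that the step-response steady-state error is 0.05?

Steady-state error for a unit step on this type-0 loop is 1/(1 + K_p·G(0)).
G(0) = 2.747. Require 1/(1 + K_p·2.747) = 0.05, so 1 + 2.747·K_p = 20.
K_p = (20 − 1)/2.747 = 6.92.

K_p = 6.92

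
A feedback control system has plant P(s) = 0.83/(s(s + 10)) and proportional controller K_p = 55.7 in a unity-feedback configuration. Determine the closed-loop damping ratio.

ζ = 0.735

1 + K_p·P(s) = 0 gives s² + 10s + 46.23 = 0.
Matching s² + 2ζω_n s + ω_n²: ω_n = √46.23 = 6.799 rad/s and 2ζω_n = 10, so ζ = 10/(2·6.799) = 0.735.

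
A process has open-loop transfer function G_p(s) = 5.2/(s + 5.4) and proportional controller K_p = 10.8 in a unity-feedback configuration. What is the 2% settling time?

Closed-loop transfer function: T(s) = K_p·G_p(s)/(1 + K_p·G_p(s)) = 56.16/(s + 5.4 + 56.16) = 56.16/(s + 61.56).
Time constant τ = 1/61.56 = 0.01624 s, so the 2% settling time is about 4τ = 0.065 s.

T_s ≈ 0.065 s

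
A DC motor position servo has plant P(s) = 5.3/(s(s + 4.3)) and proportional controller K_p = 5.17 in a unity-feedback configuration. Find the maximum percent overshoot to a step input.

From 1 + K_pP(s) = 0: s² + 4.3s + 27.4 = 0 ⇒ ω_n = 5.235, ζ = 0.4107.
%OS = 100·exp(−πζ/√(1−ζ²)) = 100·exp(−π·0.4107/√0.8313) = 24.3%.

24.3%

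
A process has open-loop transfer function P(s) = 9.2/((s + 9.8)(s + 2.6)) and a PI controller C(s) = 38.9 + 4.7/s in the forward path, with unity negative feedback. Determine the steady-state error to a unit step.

0

The open loop C(s)P(s) has a pole at the origin (type 1), so the static position error constant is infinite and e_ss = 1/(1+∞) = 0.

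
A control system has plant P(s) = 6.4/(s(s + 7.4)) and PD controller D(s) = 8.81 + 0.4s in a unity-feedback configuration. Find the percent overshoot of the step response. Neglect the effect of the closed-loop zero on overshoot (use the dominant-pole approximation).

Forward path: (8.81 + 0.4s)·6.4/(s(s+7.4)). The closed-loop characteristic equation is s² + (7.4 + 6.4·0.4)s + 6.4·8.81 = 0.
That is s² + 9.96s + 56.38 = 0, so ω_n = 7.509 rad/s and ζ = 9.96/(2·7.509) = 0.6632.
%OS = 100·exp(−πζ/√(1−ζ²)) = 6.18%.

6.18%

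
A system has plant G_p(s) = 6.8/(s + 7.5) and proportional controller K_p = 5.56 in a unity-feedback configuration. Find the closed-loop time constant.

Closed-loop transfer function: T(s) = K_p·G_p(s)/(1 + K_p·G_p(s)) = 37.81/(s + 7.5 + 37.81) = 37.81/(s + 45.31).
Time constant τ = 1/45.31 = 0.0221 s.

τ = 0.0221 s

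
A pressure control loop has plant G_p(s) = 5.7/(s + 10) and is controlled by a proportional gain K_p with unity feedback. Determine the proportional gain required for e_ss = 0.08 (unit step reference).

Steady-state error for a unit step on this type-0 loop is 1/(1 + K_p·G_p(0)).
G_p(0) = 0.57. Require 1/(1 + K_p·0.57) = 0.08, so 1 + 0.57·K_p = 12.5.
K_p = (12.5 − 1)/0.57 = 20.2.

K_p = 20.2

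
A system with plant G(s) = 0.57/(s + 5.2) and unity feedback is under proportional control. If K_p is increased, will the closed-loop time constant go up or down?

decrease

The closed-loop bandwidth 5.2+K_p·0.57 grows with K_p, so τ shrinks.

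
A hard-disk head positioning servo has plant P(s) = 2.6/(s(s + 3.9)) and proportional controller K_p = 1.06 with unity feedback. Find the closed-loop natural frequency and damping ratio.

ω_n = 1.66 rad/s, ζ = 1.17

The closed-loop denominator is s(s+3.9) + 1.06·2.6 = s² + 3.9s + 2.756.
So ω_n² = 2.756 ⇒ ω_n = 1.66 rad/s, and ζ = 3.9/(2ω_n) = 1.17.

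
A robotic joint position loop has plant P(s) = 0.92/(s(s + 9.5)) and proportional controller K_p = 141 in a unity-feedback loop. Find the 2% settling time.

From 1 + K_pP(s) = 0: s² + 9.5s + 129.7 = 0 ⇒ ω_n = 11.39, ζ = 0.4171.
2% settling time T_s ≈ 4/(ζω_n) = 4/4.75 = 0.842 s.

T_s ≈ 0.842 s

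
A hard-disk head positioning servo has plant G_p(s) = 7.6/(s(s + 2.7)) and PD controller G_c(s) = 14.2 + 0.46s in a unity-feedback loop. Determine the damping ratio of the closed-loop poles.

Forward path: (14.2 + 0.46s)·7.6/(s(s+2.7)). The closed-loop characteristic equation is s² + (2.7 + 7.6·0.46)s + 7.6·14.2 = 0.
That is s² + 6.196s + 107.9 = 0, so ω_n = 10.39 rad/s and ζ = 6.196/(2·10.39) = 0.2982.

ζ = 0.298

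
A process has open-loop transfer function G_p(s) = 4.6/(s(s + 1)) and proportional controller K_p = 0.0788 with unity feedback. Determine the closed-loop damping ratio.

ζ = 0.83

With unity feedback the closed-loop characteristic equation is s² + 1s + 0.0788·4.6 = s² + 1s + 0.3625 = 0.
So ω_n² = 0.3625 ⇒ ω_n = 0.6021 rad/s, and ζ = 1/(2ω_n) = 0.83.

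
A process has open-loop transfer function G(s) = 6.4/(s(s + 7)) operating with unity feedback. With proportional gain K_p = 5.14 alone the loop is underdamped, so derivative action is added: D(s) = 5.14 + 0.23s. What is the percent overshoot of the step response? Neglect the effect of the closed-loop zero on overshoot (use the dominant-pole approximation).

Forward path: (5.14 + 0.23s)·6.4/(s(s+7)). The closed-loop characteristic equation is s² + (7 + 6.4·0.23)s + 6.4·5.14 = 0.
That is s² + 8.472s + 32.9 = 0, so ω_n = 5.736 rad/s and ζ = 8.472/(2·5.736) = 0.7386.
%OS = 100·exp(−πζ/√(1−ζ²)) = 3.2%.

3.2%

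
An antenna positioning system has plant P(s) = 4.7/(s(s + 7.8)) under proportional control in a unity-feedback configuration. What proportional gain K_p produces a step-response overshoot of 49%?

From %OS = 100·exp(−πζ/√(1−ζ²)) = 49%, ζ = −ln(0.49)/√(π²+ln²(0.49)) = 0.2214.
Characteristic equation s² + 7.8s + 4.7K_p = 0 gives ζ = 7.8/(2√(4.7K_p)).
Setting ζ = 0.2214: √(4.7K_p) = 7.8/(2·0.2214) = 17.61, so K_p = 310.2/4.7 = 66.

K_p = 66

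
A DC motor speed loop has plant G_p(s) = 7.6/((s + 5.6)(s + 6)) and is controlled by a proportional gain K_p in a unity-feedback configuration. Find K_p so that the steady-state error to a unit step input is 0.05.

For a type-0 loop with proportional control, e_ss = 1/(1 + K_p·G_p(0)).
G_p(0) = 0.2262. Require 1/(1 + K_p·0.2262) = 0.05, so 1 + 0.2262·K_p = 20.
K_p = (20 − 1)/0.2262 = 84.

K_p = 84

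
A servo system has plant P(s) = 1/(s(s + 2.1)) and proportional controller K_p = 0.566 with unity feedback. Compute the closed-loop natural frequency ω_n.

ω_n = 0.752 rad/s

The closed-loop denominator is s(s+2.1) + 0.566·1 = s² + 2.1s + 0.566.
So ω_n² = 0.566 ⇒ ω_n = 0.7523 rad/s, and ζ = 2.1/(2ω_n) = 1.4.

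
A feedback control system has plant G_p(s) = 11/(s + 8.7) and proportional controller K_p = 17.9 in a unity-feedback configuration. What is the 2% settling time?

Closed-loop transfer function: T(s) = K_p·G_p(s)/(1 + K_p·G_p(s)) = 196.9/(s + 8.7 + 196.9) = 196.9/(s + 205.6).
Time constant τ = 1/205.6 = 0.004864 s, so the 2% settling time is about 4τ = 0.0195 s.

T_s ≈ 0.0195 s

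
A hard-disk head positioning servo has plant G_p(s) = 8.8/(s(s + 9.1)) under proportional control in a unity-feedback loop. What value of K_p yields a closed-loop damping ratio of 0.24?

Closed-loop characteristic equation: s² + 9.1s + K_p·8.8 = 0.
So ω_n = √(8.8K_p) and 2ζω_n = 9.1, giving ζ = 9.1/(2√(8.8K_p)).
Setting ζ = 0.24: √(8.8K_p) = 9.1/(2·0.24) = 18.96, so K_p = 359.4/8.8 = 40.8.

K_p = 40.8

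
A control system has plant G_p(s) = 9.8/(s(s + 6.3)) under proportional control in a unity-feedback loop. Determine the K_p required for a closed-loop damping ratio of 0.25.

K_p = 16.2

Closed-loop characteristic equation: s² + 6.3s + K_p·9.8 = 0.
So ω_n = √(9.8K_p) and 2ζω_n = 6.3, giving ζ = 6.3/(2√(9.8K_p)).
Setting ζ = 0.25: √(9.8K_p) = 6.3/(2·0.25) = 12.6, so K_p = 158.8/9.8 = 16.2.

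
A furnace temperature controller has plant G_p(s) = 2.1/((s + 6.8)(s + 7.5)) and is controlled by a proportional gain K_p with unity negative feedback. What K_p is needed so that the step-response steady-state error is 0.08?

K_p = 279

For a type-0 loop with proportional control, e_ss = 1/(1 + K_p·G_p(0)).
G_p(0) = 0.04118. Require 1/(1 + K_p·0.04118) = 0.08, so 1 + 0.04118·K_p = 12.5.
K_p = (12.5 − 1)/0.04118 = 279.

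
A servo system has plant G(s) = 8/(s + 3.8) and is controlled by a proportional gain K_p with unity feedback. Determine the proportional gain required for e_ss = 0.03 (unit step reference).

The loop is type 0, so e_ss(step) = 1/(1 + K_pos) with K_pos = K_p·G(0).
G(0) = 2.105. Require 1/(1 + K_p·2.105) = 0.03, so 1 + 2.105·K_p = 33.33.
K_p = (33.33 − 1)/2.105 = 15.4.

K_p = 15.4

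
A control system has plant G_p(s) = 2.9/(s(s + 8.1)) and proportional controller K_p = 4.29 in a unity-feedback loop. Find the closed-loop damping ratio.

ζ = 1.15

1 + K_p·G_p(s) = 0 gives s² + 8.1s + 12.44 = 0.
So ω_n² = 12.44 ⇒ ω_n = 3.527 rad/s, and ζ = 8.1/(2ω_n) = 1.15.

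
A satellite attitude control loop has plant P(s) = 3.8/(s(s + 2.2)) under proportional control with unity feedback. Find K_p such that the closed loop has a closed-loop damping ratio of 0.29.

K_p = 3.79

Closed-loop characteristic equation: s² + 2.2s + K_p·3.8 = 0.
So ω_n = √(3.8K_p) and 2ζω_n = 2.2, giving ζ = 2.2/(2√(3.8K_p)).
Setting ζ = 0.29: √(3.8K_p) = 2.2/(2·0.29) = 3.793, so K_p = 14.39/3.8 = 3.79.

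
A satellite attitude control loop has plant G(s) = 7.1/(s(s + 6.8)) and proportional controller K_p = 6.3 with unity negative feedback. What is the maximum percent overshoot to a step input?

Closed-loop characteristic equation: s² + 6.8s + 44.73 = 0, so ω_n = 6.688 rad/s and ζ = 6.8/(2·6.688) = 0.5084.
%OS = 100·exp(−πζ/√(1−ζ²)) = 100·exp(−π·0.5084/√0.7416) = 15.7%.

15.7%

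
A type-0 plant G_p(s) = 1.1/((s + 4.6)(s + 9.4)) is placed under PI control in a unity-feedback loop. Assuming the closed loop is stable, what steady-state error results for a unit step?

0

The PI controller's integrator makes the forward path type 1, so e_ss to a step is zero.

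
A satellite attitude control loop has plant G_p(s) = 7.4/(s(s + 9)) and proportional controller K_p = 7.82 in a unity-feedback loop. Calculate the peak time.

Closed-loop characteristic equation: s² + 9s + 57.87 = 0, so ω_n = 7.607 rad/s and ζ = 9/(2·7.607) = 0.5916.
Damped frequency ω_d = ω_n√(1−ζ²) = 6.133 rad/s, so peak time T_p = π/ω_d = 0.512 s.

T_p = 0.512 s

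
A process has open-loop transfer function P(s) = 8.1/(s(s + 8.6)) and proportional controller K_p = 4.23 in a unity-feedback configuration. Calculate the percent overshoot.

3.33%

The closed-loop denominator s² + 8.6s + 34.26 gives ω_n = √34.26 = 5.853 and ζ = 8.6/(2ω_n) = 0.7346.
%OS = 100·exp(−πζ/√(1−ζ²)) = 100·exp(−π·0.7346/√0.4604) = 3.33%.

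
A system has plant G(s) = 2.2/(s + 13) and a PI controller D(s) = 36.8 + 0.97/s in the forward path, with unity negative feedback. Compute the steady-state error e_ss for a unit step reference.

0

The open loop D(s)G(s) has a pole at the origin (type 1), so the static position error constant is infinite and e_ss = 1/(1+∞) = 0.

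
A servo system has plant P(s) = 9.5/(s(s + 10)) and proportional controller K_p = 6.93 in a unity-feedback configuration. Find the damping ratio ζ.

The closed-loop denominator is s(s+10) + 6.93·9.5 = s² + 10s + 65.83.
So ω_n² = 65.83 ⇒ ω_n = 8.114 rad/s, and ζ = 10/(2ω_n) = 0.616.

ζ = 0.616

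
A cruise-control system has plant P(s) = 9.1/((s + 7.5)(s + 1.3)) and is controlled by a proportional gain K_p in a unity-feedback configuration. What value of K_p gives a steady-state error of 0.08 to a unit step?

K_p = 12.3

Steady-state error for a unit step on this type-0 loop is 1/(1 + K_p·P(0)).
P(0) = 0.9333. Require 1/(1 + K_p·0.9333) = 0.08, so 1 + 0.9333·K_p = 12.5.
K_p = (12.5 − 1)/0.9333 = 12.3.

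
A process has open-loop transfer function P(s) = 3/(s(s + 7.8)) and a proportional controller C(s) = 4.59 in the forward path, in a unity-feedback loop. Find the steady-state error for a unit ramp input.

0.566

The loop has one pole at the origin (type 1). Velocity error constant K_v = lim_{s→0} s·C(s)P(s) = 4.59·3/7.8 = 1.765.
Steady-state error to a unit ramp: e_ss = 1/K_v = 0.566.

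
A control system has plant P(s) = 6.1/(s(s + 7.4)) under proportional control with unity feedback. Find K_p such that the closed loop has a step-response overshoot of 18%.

K_p = 9.78

From %OS = 100·exp(−πζ/√(1−ζ²)) = 18%, ζ = −ln(0.18)/√(π²+ln²(0.18)) = 0.4791.
Characteristic equation s² + 7.4s + 6.1K_p = 0 gives ζ = 7.4/(2√(6.1K_p)).
Setting ζ = 0.4791: √(6.1K_p) = 7.4/(2·0.4791) = 7.723, so K_p = 59.64/6.1 = 9.78.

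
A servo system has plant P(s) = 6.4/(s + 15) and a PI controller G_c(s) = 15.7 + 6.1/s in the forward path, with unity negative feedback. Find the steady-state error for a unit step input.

The open loop G_c(s)P(s) has a pole at the origin (type 1), so the static position error constant is infinite and e_ss = 1/(1+∞) = 0.

0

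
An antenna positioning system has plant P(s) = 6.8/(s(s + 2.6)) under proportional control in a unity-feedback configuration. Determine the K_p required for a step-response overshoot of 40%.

From %OS = 100·exp(−πζ/√(1−ζ²)) = 40%, ζ = −ln(0.4)/√(π²+ln²(0.4)) = 0.28.
Characteristic equation s² + 2.6s + 6.8K_p = 0 gives ζ = 2.6/(2√(6.8K_p)).
Setting ζ = 0.28: √(6.8K_p) = 2.6/(2·0.28) = 4.643, so K_p = 21.56/6.8 = 3.17.

K_p = 3.17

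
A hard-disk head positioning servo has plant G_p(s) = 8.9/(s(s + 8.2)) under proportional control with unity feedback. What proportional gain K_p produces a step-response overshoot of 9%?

K_p = 5.1

From %OS = 100·exp(−πζ/√(1−ζ²)) = 9%, ζ = −ln(0.09)/√(π²+ln²(0.09)) = 0.6083.
Characteristic equation s² + 8.2s + 8.9K_p = 0 gives ζ = 8.2/(2√(8.9K_p)).
Setting ζ = 0.6083: √(8.9K_p) = 8.2/(2·0.6083) = 6.74, so K_p = 45.42/8.9 = 5.1.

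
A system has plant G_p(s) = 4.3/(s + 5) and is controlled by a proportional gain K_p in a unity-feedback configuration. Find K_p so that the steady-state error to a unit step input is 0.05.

K_p = 22.1

For a type-0 loop with proportional control, e_ss = 1/(1 + K_p·G_p(0)).
G_p(0) = 0.86. Require 1/(1 + K_p·0.86) = 0.05, so 1 + 0.86·K_p = 20.
K_p = (20 − 1)/0.86 = 22.1.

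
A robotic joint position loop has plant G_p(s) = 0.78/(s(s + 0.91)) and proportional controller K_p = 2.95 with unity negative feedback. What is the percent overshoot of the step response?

The closed-loop denominator s² + 0.91s + 2.301 gives ω_n = √2.301 = 1.517 and ζ = 0.91/(2ω_n) = 0.3.
%OS = 100·exp(−πζ/√(1−ζ²)) = 100·exp(−π·0.3/√0.91) = 37.2%.

37.2%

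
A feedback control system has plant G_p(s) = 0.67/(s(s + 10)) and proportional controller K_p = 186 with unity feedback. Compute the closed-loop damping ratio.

ζ = 0.448

The closed-loop denominator is s(s+10) + 186·0.67 = s² + 10s + 124.6.
Matching s² + 2ζω_n s + ω_n²: ω_n = √124.6 = 11.16 rad/s and 2ζω_n = 10, so ζ = 10/(2·11.16) = 0.448.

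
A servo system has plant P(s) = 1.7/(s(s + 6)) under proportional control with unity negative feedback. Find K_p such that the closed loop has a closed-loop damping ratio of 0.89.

Closed-loop characteristic equation: s² + 6s + K_p·1.7 = 0.
So ω_n = √(1.7K_p) and 2ζω_n = 6, giving ζ = 6/(2√(1.7K_p)).
Setting ζ = 0.89: √(1.7K_p) = 6/(2·0.89) = 3.371, so K_p = 11.36/1.7 = 6.68.

K_p = 6.68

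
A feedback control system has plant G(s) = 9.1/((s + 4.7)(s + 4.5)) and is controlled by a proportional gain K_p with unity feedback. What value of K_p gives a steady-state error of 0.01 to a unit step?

Steady-state error for a unit step on this type-0 loop is 1/(1 + K_p·G(0)).
G(0) = 0.4303. Require 1/(1 + K_p·0.4303) = 0.01, so 1 + 0.4303·K_p = 100.
K_p = (100 − 1)/0.4303 = 230.

K_p = 230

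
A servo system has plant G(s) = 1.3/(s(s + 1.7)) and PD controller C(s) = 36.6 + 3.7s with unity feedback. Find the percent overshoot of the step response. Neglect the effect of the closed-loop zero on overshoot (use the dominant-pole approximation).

Forward path: (36.6 + 3.7s)·1.3/(s(s+1.7)). The closed-loop characteristic equation is s² + (1.7 + 1.3·3.7)s + 1.3·36.6 = 0.
That is s² + 6.51s + 47.58 = 0, so ω_n = 6.898 rad/s and ζ = 6.51/(2·6.898) = 0.4719.
%OS = 100·exp(−πζ/√(1−ζ²)) = 18.6%.

18.6%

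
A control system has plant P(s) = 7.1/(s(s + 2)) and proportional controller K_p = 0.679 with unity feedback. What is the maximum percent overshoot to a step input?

20%

The closed-loop denominator s² + 2s + 4.821 gives ω_n = √4.821 = 2.196 and ζ = 2/(2ω_n) = 0.4554.
%OS = 100·exp(−πζ/√(1−ζ²)) = 100·exp(−π·0.4554/√0.7926) = 20%.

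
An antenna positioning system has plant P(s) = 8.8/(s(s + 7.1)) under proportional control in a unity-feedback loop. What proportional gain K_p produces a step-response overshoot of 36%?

K_p = 15

From %OS = 100·exp(−πζ/√(1−ζ²)) = 36%, ζ = −ln(0.36)/√(π²+ln²(0.36)) = 0.3093.
Characteristic equation s² + 7.1s + 8.8K_p = 0 gives ζ = 7.1/(2√(8.8K_p)).
Setting ζ = 0.3093: √(8.8K_p) = 7.1/(2·0.3093) = 11.48, so K_p = 131.8/8.8 = 15.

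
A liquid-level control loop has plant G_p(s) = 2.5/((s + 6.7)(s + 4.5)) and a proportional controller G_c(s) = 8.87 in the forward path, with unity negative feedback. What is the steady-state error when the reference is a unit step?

The loop is type 0. Static position error constant K_pos = G_c(0)·G_p(0) = 8.87·0.08292 = 0.7355.
Steady-state error to a unit step: e_ss = 1/(1+K_pos) = 1/1.735 = 0.576.

0.576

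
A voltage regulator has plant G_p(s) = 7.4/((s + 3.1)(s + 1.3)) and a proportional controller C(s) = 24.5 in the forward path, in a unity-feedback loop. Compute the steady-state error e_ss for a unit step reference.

The loop is type 0. Static position error constant K_pos = C(0)·G_p(0) = 24.5·1.836 = 44.99.
Steady-state error to a unit step: e_ss = 1/(1+K_pos) = 1/45.99 = 0.0217.

0.0217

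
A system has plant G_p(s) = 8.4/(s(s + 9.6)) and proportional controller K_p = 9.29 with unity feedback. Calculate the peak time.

T_p = 0.424 s

The closed-loop denominator s² + 9.6s + 78.04 gives ω_n = √78.04 = 8.834 and ζ = 9.6/(2ω_n) = 0.5434.
Damped frequency ω_d = ω_n√(1−ζ²) = 7.416 rad/s, so peak time T_p = π/ω_d = 0.424 s.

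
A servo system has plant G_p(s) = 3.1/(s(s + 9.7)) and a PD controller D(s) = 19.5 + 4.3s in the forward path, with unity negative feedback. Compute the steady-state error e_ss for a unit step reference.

0

The open loop D(s)G_p(s) has a pole at the origin (type 1), so the static position error constant is infinite and e_ss = 1/(1+∞) = 0.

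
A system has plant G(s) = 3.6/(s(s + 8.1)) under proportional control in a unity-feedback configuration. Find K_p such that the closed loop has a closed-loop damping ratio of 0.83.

K_p = 6.61

Closed-loop characteristic equation: s² + 8.1s + K_p·3.6 = 0.
So ω_n = √(3.6K_p) and 2ζω_n = 8.1, giving ζ = 8.1/(2√(3.6K_p)).
Setting ζ = 0.83: √(3.6K_p) = 8.1/(2·0.83) = 4.88, so K_p = 23.81/3.6 = 6.61.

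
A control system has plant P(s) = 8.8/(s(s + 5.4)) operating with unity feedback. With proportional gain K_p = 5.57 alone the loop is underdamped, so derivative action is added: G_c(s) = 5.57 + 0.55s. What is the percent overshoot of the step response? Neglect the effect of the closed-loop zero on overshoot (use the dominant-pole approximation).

Forward path: (5.57 + 0.55s)·8.8/(s(s+5.4)). The closed-loop characteristic equation is s² + (5.4 + 8.8·0.55)s + 8.8·5.57 = 0.
That is s² + 10.24s + 49.02 = 0, so ω_n = 7.001 rad/s and ζ = 10.24/(2·7.001) = 0.7313.
%OS = 100·exp(−πζ/√(1−ζ²)) = 3.44%.

3.44%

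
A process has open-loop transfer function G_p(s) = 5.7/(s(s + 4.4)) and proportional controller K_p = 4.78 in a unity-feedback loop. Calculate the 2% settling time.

T_s ≈ 1.82 s

The closed-loop denominator s² + 4.4s + 27.25 gives ω_n = √27.25 = 5.22 and ζ = 4.4/(2ω_n) = 0.4215.
2% settling time T_s ≈ 4/(ζω_n) = 4/2.2 = 1.82 s.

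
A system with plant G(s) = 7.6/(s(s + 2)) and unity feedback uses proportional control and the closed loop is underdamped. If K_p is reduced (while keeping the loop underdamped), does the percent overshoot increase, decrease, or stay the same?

decrease

ζ = 2/(2√(7.6K_p)) rises as K_p falls; higher damping means less overshoot.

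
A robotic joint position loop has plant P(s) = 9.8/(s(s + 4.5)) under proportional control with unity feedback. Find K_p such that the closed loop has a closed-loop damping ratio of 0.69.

Closed-loop characteristic equation: s² + 4.5s + K_p·9.8 = 0.
So ω_n = √(9.8K_p) and 2ζω_n = 4.5, giving ζ = 4.5/(2√(9.8K_p)).
Setting ζ = 0.69: √(9.8K_p) = 4.5/(2·0.69) = 3.261, so K_p = 10.63/9.8 = 1.09.

K_p = 1.09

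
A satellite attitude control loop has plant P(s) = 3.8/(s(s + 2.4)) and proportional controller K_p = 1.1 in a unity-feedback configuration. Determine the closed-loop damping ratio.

ζ = 0.587

The closed-loop denominator is s(s+2.4) + 1.1·3.8 = s² + 2.4s + 4.18.
So ω_n² = 4.18 ⇒ ω_n = 2.045 rad/s, and ζ = 2.4/(2ω_n) = 0.587.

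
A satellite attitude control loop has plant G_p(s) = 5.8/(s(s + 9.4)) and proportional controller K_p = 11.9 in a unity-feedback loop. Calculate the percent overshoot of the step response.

11.6%

The closed-loop denominator s² + 9.4s + 69.02 gives ω_n = √69.02 = 8.308 and ζ = 9.4/(2ω_n) = 0.5657.
%OS = 100·exp(−πζ/√(1−ζ²)) = 100·exp(−π·0.5657/√0.6799) = 11.6%.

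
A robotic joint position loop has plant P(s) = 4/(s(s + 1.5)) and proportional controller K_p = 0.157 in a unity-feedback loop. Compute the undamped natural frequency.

ω_n = 0.792 rad/s

1 + K_p·P(s) = 0 gives s² + 1.5s + 0.628 = 0.
Matching s² + 2ζω_n s + ω_n²: ω_n = √0.628 = 0.7925 rad/s and 2ζω_n = 1.5, so ζ = 1.5/(2·0.7925) = 0.946.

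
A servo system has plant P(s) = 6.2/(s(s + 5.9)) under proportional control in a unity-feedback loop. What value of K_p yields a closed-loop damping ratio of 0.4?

Closed-loop characteristic equation: s² + 5.9s + K_p·6.2 = 0.
So ω_n = √(6.2K_p) and 2ζω_n = 5.9, giving ζ = 5.9/(2√(6.2K_p)).
Setting ζ = 0.4: √(6.2K_p) = 5.9/(2·0.4) = 7.375, so K_p = 54.39/6.2 = 8.77.

K_p = 8.77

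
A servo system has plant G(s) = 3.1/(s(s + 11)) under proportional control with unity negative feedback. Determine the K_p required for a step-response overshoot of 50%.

From %OS = 100·exp(−πζ/√(1−ζ²)) = 50%, ζ = −ln(0.5)/√(π²+ln²(0.5)) = 0.2155.
Characteristic equation s² + 11s + 3.1K_p = 0 gives ζ = 11/(2√(3.1K_p)).
Setting ζ = 0.2155: √(3.1K_p) = 11/(2·0.2155) = 25.53, so K_p = 651.7/3.1 = 210.

K_p = 210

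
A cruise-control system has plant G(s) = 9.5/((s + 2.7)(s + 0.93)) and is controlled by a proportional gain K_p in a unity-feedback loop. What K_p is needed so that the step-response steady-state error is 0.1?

Steady-state error for a unit step on this type-0 loop is 1/(1 + K_p·G(0)).
G(0) = 3.783. Require 1/(1 + K_p·3.783) = 0.1, so 1 + 3.783·K_p = 10.
K_p = (10 − 1)/3.783 = 2.38.

K_p = 2.38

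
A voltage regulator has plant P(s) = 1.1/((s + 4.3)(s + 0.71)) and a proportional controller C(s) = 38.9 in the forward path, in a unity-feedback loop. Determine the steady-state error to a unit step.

The loop is type 0. Static position error constant K_pos = C(0)·P(0) = 38.9·0.3603 = 14.02.
Steady-state error to a unit step: e_ss = 1/(1+K_pos) = 1/15.02 = 0.0666.

0.0666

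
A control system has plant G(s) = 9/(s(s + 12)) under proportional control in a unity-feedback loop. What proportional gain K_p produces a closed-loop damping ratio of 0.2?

Closed-loop characteristic equation: s² + 12s + K_p·9 = 0.
So ω_n = √(9K_p) and 2ζω_n = 12, giving ζ = 12/(2√(9K_p)).
Setting ζ = 0.2: √(9K_p) = 12/(2·0.2) = 30, so K_p = 900/9 = 100.

K_p = 100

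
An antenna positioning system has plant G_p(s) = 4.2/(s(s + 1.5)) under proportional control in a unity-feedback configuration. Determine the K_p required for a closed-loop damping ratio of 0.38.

K_p = 0.927

Closed-loop characteristic equation: s² + 1.5s + K_p·4.2 = 0.
So ω_n = √(4.2K_p) and 2ζω_n = 1.5, giving ζ = 1.5/(2√(4.2K_p)).
Setting ζ = 0.38: √(4.2K_p) = 1.5/(2·0.38) = 1.974, so K_p = 3.895/4.2 = 0.927.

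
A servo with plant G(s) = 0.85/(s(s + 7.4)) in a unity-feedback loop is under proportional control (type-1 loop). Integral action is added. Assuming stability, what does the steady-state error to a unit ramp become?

0

The integrator raises the loop to type 2, so K_v → ∞ and e_ss to a ramp is zero.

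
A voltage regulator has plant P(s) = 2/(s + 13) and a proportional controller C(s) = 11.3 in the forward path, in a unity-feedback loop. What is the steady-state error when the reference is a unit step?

0.365

The loop is type 0. Static position error constant K_pos = C(0)·P(0) = 11.3·0.1538 = 1.738.
Steady-state error to a unit step: e_ss = 1/(1+K_pos) = 1/2.738 = 0.365.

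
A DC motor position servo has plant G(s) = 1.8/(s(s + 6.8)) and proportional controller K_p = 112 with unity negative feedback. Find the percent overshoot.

46.1%

From 1 + K_pG(s) = 0: s² + 6.8s + 201.6 = 0 ⇒ ω_n = 14.2, ζ = 0.2395.
%OS = 100·exp(−πζ/√(1−ζ²)) = 100·exp(−π·0.2395/√0.9427) = 46.1%.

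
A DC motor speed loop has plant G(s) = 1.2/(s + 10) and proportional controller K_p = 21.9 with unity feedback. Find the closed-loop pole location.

s = -36.28

Closed-loop transfer function: T(s) = K_p·G(s)/(1 + K_p·G(s)) = 26.28/(s + 10 + 26.28) = 26.28/(s + 36.28).
The closed-loop pole is at s = −36.28.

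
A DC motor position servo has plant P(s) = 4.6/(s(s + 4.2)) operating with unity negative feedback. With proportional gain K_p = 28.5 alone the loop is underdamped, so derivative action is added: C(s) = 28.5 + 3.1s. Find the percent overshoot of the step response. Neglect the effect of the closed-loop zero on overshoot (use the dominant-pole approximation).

Forward path: (28.5 + 3.1s)·4.6/(s(s+4.2)). The closed-loop characteristic equation is s² + (4.2 + 4.6·3.1)s + 4.6·28.5 = 0.
That is s² + 18.46s + 131.1 = 0, so ω_n = 11.45 rad/s and ζ = 18.46/(2·11.45) = 0.8061.
%OS = 100·exp(−πζ/√(1−ζ²)) = 1.38%.

1.38%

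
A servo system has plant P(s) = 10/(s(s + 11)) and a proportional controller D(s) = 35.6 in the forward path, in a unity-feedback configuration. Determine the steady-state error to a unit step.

0

The open loop D(s)P(s) has a pole at the origin (type 1), so the static position error constant is infinite and e_ss = 1/(1+∞) = 0.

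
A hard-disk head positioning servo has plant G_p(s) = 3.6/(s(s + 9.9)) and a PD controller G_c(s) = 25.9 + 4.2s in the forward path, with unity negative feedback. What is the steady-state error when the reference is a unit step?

The open loop G_c(s)G_p(s) has a pole at the origin (type 1), so the static position error constant is infinite and e_ss = 1/(1+∞) = 0.

0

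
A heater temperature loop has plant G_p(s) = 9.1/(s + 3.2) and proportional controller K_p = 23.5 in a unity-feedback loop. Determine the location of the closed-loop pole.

Closed-loop transfer function: T(s) = K_p·G_p(s)/(1 + K_p·G_p(s)) = 213.8/(s + 3.2 + 213.8) = 213.8/(s + 217).
The closed-loop pole is at s = −217.

s = -217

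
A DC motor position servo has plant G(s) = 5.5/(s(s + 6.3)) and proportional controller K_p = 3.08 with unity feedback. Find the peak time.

The closed-loop denominator s² + 6.3s + 16.94 gives ω_n = √16.94 = 4.116 and ζ = 6.3/(2ω_n) = 0.7653.
Damped frequency ω_d = ω_n√(1−ζ²) = 2.649 rad/s, so peak time T_p = π/ω_d = 1.19 s.

T_p = 1.19 s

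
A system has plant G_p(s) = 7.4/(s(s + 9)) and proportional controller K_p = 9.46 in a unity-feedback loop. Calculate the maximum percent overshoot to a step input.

Closed-loop characteristic equation: s² + 9s + 70 = 0, so ω_n = 8.367 rad/s and ζ = 9/(2·8.367) = 0.5378.
%OS = 100·exp(−πζ/√(1−ζ²)) = 100·exp(−π·0.5378/√0.7107) = 13.5%.

13.5%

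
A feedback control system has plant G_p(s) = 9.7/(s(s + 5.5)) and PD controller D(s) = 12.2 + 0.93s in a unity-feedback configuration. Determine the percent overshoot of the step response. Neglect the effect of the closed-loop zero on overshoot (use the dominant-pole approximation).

5.99%

Forward path: (12.2 + 0.93s)·9.7/(s(s+5.5)). The closed-loop characteristic equation is s² + (5.5 + 9.7·0.93)s + 9.7·12.2 = 0.
That is s² + 14.52s + 118.3 = 0, so ω_n = 10.88 rad/s and ζ = 14.52/(2·10.88) = 0.6674.
%OS = 100·exp(−πζ/√(1−ζ²)) = 5.99%.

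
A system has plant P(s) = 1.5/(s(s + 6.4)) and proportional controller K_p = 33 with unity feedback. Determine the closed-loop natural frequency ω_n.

With unity feedback the closed-loop characteristic equation is s² + 6.4s + 33·1.5 = s² + 6.4s + 49.5 = 0.
Matching s² + 2ζω_n s + ω_n²: ω_n = √49.5 = 7.036 rad/s and 2ζω_n = 6.4, so ζ = 6.4/(2·7.036) = 0.455.

ω_n = 7.04 rad/s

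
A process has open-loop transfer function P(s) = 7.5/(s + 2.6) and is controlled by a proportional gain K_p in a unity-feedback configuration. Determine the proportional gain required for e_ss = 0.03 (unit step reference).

K_p = 11.2

For a type-0 loop with proportional control, e_ss = 1/(1 + K_p·P(0)).
P(0) = 2.885. Require 1/(1 + K_p·2.885) = 0.03, so 1 + 2.885·K_p = 33.33.
K_p = (33.33 − 1)/2.885 = 11.2.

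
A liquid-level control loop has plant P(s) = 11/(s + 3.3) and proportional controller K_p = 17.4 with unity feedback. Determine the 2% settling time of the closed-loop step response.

T_s ≈ 0.0205 s

Closed-loop transfer function: T(s) = K_p·P(s)/(1 + K_p·P(s)) = 191.4/(s + 3.3 + 191.4) = 191.4/(s + 194.7).
Time constant τ = 1/194.7 = 0.005136 s, so the 2% settling time is about 4τ = 0.0205 s.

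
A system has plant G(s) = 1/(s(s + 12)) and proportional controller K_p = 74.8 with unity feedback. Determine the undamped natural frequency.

1 + K_p·G(s) = 0 gives s² + 12s + 74.8 = 0.
So ω_n² = 74.8 ⇒ ω_n = 8.649 rad/s, and ζ = 12/(2ω_n) = 0.694.

ω_n = 8.65 rad/s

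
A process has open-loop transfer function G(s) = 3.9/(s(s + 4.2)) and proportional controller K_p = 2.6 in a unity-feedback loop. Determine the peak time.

From 1 + K_pG(s) = 0: s² + 4.2s + 10.14 = 0 ⇒ ω_n = 3.184, ζ = 0.6595.
Damped frequency ω_d = ω_n√(1−ζ²) = 2.394 rad/s, so peak time T_p = π/ω_d = 1.31 s.

T_p = 1.31 s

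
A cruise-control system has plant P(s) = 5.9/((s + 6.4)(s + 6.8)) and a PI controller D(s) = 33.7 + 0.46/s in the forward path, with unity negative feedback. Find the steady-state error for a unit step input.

The open loop D(s)P(s) has a pole at the origin (type 1), so the static position error constant is infinite and e_ss = 1/(1+∞) = 0.

0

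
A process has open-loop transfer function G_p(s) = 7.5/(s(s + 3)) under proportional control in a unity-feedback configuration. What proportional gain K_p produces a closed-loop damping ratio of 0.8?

Closed-loop characteristic equation: s² + 3s + K_p·7.5 = 0.
So ω_n = √(7.5K_p) and 2ζω_n = 3, giving ζ = 3/(2√(7.5K_p)).
Setting ζ = 0.8: √(7.5K_p) = 3/(2·0.8) = 1.875, so K_p = 3.516/7.5 = 0.469.

K_p = 0.469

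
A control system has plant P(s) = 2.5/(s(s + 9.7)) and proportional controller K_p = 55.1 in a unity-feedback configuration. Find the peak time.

T_p = 0.294 s

The closed-loop denominator s² + 9.7s + 137.8 gives ω_n = √137.8 = 11.74 and ζ = 9.7/(2ω_n) = 0.4132.
Damped frequency ω_d = ω_n√(1−ζ²) = 10.69 rad/s, so peak time T_p = π/ω_d = 0.294 s.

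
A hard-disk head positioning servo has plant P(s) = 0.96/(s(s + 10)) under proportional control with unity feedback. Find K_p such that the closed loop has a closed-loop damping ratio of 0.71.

Closed-loop characteristic equation: s² + 10s + K_p·0.96 = 0.
So ω_n = √(0.96K_p) and 2ζω_n = 10, giving ζ = 10/(2√(0.96K_p)).
Setting ζ = 0.71: √(0.96K_p) = 10/(2·0.71) = 7.042, so K_p = 49.59/0.96 = 51.7.

K_p = 51.7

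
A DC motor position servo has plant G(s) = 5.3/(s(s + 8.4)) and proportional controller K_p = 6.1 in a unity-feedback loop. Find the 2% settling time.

The closed-loop denominator s² + 8.4s + 32.33 gives ω_n = √32.33 = 5.686 and ζ = 8.4/(2ω_n) = 0.7387.
2% settling time T_s ≈ 4/(ζω_n) = 4/4.2 = 0.952 s.

T_s ≈ 0.952 s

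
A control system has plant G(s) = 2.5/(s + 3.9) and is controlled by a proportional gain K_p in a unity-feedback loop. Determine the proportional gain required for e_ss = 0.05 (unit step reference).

Steady-state error for a unit step on this type-0 loop is 1/(1 + K_p·G(0)).
G(0) = 0.641. Require 1/(1 + K_p·0.641) = 0.05, so 1 + 0.641·K_p = 20.
K_p = (20 − 1)/0.641 = 29.6.

K_p = 29.6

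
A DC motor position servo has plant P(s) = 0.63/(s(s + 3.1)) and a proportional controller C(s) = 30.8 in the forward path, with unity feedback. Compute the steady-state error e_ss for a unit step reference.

The open loop C(s)P(s) has a pole at the origin (type 1), so the static position error constant is infinite and e_ss = 1/(1+∞) = 0.

0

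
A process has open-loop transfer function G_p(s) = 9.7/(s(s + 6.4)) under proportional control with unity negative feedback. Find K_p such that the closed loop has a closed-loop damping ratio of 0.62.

Closed-loop characteristic equation: s² + 6.4s + K_p·9.7 = 0.
So ω_n = √(9.7K_p) and 2ζω_n = 6.4, giving ζ = 6.4/(2√(9.7K_p)).
Setting ζ = 0.62: √(9.7K_p) = 6.4/(2·0.62) = 5.161, so K_p = 26.64/9.7 = 2.75.

K_p = 2.75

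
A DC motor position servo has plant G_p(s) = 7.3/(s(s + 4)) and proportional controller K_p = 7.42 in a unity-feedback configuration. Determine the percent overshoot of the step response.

The closed-loop denominator s² + 4s + 54.17 gives ω_n = √54.17 = 7.36 and ζ = 4/(2ω_n) = 0.2717.
%OS = 100·exp(−πζ/√(1−ζ²)) = 100·exp(−π·0.2717/√0.9262) = 41.2%.

41.2%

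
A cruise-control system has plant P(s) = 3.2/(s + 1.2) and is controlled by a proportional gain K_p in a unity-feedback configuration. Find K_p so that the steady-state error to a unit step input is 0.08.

The loop is type 0, so e_ss(step) = 1/(1 + K_pos) with K_pos = K_p·P(0).
P(0) = 2.667. Require 1/(1 + K_p·2.667) = 0.08, so 1 + 2.667·K_p = 12.5.
K_p = (12.5 − 1)/2.667 = 4.31.

K_p = 4.31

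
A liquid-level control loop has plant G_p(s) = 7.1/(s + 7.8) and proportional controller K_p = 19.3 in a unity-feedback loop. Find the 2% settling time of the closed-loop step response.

T_s ≈ 0.0276 s

Closed-loop transfer function: T(s) = K_p·G_p(s)/(1 + K_p·G_p(s)) = 137/(s + 7.8 + 137) = 137/(s + 144.8).
Time constant τ = 1/144.8 = 0.006905 s, so the 2% settling time is about 4τ = 0.0276 s.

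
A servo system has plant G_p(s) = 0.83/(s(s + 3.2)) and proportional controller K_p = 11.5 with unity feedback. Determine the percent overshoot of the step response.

14.9%

Closed-loop characteristic equation: s² + 3.2s + 9.545 = 0, so ω_n = 3.089 rad/s and ζ = 3.2/(2·3.089) = 0.5179.
%OS = 100·exp(−πζ/√(1−ζ²)) = 100·exp(−π·0.5179/√0.7318) = 14.9%.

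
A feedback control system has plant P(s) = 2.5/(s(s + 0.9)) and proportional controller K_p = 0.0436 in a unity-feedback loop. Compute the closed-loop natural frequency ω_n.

ω_n = 0.33 rad/s

The closed-loop denominator is s(s+0.9) + 0.0436·2.5 = s² + 0.9s + 0.109.
So ω_n² = 0.109 ⇒ ω_n = 0.3302 rad/s, and ζ = 0.9/(2ω_n) = 1.36.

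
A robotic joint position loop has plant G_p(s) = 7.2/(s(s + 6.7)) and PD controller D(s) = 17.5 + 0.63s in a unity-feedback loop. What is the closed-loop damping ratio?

ζ = 0.5

Forward path: (17.5 + 0.63s)·7.2/(s(s+6.7)). The closed-loop characteristic equation is s² + (6.7 + 7.2·0.63)s + 7.2·17.5 = 0.
That is s² + 11.24s + 126 = 0, so ω_n = 11.22 rad/s and ζ = 11.24/(2·11.22) = 0.5005.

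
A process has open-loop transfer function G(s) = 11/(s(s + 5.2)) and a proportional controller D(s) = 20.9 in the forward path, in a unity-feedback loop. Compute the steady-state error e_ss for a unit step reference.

0

The open loop D(s)G(s) has a pole at the origin (type 1), so the static position error constant is infinite and e_ss = 1/(1+∞) = 0.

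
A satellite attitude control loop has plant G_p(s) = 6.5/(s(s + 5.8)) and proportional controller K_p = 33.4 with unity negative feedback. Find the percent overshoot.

53.2%

The closed-loop denominator s² + 5.8s + 217.1 gives ω_n = √217.1 = 14.73 and ζ = 5.8/(2ω_n) = 0.1968.
%OS = 100·exp(−πζ/√(1−ζ²)) = 100·exp(−π·0.1968/√0.9613) = 53.2%.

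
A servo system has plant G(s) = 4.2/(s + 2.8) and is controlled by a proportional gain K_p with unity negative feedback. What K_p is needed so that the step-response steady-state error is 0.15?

Steady-state error for a unit step on this type-0 loop is 1/(1 + K_p·G(0)).
G(0) = 1.5. Require 1/(1 + K_p·1.5) = 0.15, so 1 + 1.5·K_p = 6.667.
K_p = (6.667 − 1)/1.5 = 3.78.

K_p = 3.78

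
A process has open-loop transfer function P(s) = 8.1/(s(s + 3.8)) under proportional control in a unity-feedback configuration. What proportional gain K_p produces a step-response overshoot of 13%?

From %OS = 100·exp(−πζ/√(1−ζ²)) = 13%, ζ = −ln(0.13)/√(π²+ln²(0.13)) = 0.5446.
Characteristic equation s² + 3.8s + 8.1K_p = 0 gives ζ = 3.8/(2√(8.1K_p)).
Setting ζ = 0.5446: √(8.1K_p) = 3.8/(2·0.5446) = 3.488, so K_p = 12.17/8.1 = 1.5.

K_p = 1.5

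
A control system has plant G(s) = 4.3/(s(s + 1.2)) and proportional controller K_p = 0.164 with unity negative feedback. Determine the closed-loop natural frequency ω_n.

ω_n = 0.84 rad/s

The closed-loop denominator is s(s+1.2) + 0.164·4.3 = s² + 1.2s + 0.7052.
Matching s² + 2ζω_n s + ω_n²: ω_n = √0.7052 = 0.8398 rad/s and 2ζω_n = 1.2, so ζ = 1.2/(2·0.8398) = 0.714.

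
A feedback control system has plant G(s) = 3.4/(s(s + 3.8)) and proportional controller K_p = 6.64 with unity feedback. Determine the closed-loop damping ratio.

ζ = 0.4

With unity feedback the closed-loop characteristic equation is s² + 3.8s + 6.64·3.4 = s² + 3.8s + 22.58 = 0.
Matching s² + 2ζω_n s + ω_n²: ω_n = √22.58 = 4.751 rad/s and 2ζω_n = 3.8, so ζ = 3.8/(2·4.751) = 0.4.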